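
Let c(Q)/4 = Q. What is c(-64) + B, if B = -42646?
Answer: -42902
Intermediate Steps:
c(Q) = 4*Q
c(-64) + B = 4*(-64) - 42646 = -256 - 42646 = -42902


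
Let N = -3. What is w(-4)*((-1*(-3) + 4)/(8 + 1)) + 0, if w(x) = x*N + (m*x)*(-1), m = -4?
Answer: -28/9 ≈ -3.1111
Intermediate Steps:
w(x) = x (w(x) = x*(-3) - 4*x*(-1) = -3*x + 4*x = x)
w(-4)*((-1*(-3) + 4)/(8 + 1)) + 0 = -4*(-1*(-3) + 4)/(8 + 1) + 0 = -4*(3 + 4)/9 + 0 = -28/9 + 0 = -28/9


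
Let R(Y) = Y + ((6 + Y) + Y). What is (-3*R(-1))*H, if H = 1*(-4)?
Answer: 36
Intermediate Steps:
H = -4
R(Y) = 6 + 3*Y (R(Y) = Y + (6 + 2*Y) = 6 + 3*Y)
(-3*R(-1))*H = -3*(6 + 3*(-1))*(-4) = -3*(6 - 3)*(-4) = -3*3*(-4) = -9*(-4) = 36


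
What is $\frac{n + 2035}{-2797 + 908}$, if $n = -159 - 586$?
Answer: $- \frac{1290}{1889} \approx -0.6829$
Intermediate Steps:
$n = -745$
$\frac{n + 2035}{-2797 + 908} = \frac{-745 + 2035}{-2797 + 908} = \frac{1290}{-1889} = 1290 \left(- \frac{1}{1889}\right) = - \frac{1290}{1889}$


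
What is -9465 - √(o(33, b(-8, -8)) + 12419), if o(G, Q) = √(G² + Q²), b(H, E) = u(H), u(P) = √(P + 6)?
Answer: -9465 - √(12419 + √1087) ≈ -9576.6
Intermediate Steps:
u(P) = √(6 + P)
b(H, E) = √(6 + H)
-9465 - √(o(33, b(-8, -8)) + 12419) = -9465 - √(√(33² + (√(6 - 8))²) + 12419) = -9465 - √(√(1089 + (√(-2))²) + 12419) = -9465 - √(√(1089 + (I*√2)²) + 12419) = -9465 - √(√(1089 - 2) + 12419) = -9465 - √(√1087 + 12419) = -9465 - √(12419 + √1087)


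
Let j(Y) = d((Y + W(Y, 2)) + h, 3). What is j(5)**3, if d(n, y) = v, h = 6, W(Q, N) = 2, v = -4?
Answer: -64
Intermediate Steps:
d(n, y) = -4
j(Y) = -4
j(5)**3 = (-4)**3 = -64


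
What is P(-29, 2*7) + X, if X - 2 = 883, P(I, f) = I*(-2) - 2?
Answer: 941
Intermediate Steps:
P(I, f) = -2 - 2*I (P(I, f) = -2*I - 2 = -2 - 2*I)
X = 885 (X = 2 + 883 = 885)
P(-29, 2*7) + X = (-2 - 2*(-29)) + 885 = (-2 + 58) + 885 = 56 + 885 = 941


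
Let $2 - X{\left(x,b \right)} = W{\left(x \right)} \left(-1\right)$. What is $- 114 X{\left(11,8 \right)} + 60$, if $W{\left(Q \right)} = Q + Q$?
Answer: $-2676$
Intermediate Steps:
$W{\left(Q \right)} = 2 Q$
$X{\left(x,b \right)} = 2 + 2 x$ ($X{\left(x,b \right)} = 2 - 2 x \left(-1\right) = 2 - - 2 x = 2 + 2 x$)
$- 114 X{\left(11,8 \right)} + 60 = - 114 \left(2 + 2 \cdot 11\right) + 60 = - 114 \left(2 + 22\right) + 60 = \left(-114\right) 24 + 60 = -2736 + 60 = -2676$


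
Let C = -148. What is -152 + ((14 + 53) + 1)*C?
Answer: -10216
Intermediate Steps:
-152 + ((14 + 53) + 1)*C = -152 + ((14 + 53) + 1)*(-148) = -152 + (67 + 1)*(-148) = -152 + 68*(-148) = -152 - 10064 = -10216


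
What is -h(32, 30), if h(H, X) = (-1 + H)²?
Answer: -961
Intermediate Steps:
-h(32, 30) = -(-1 + 32)² = -1*31² = -1*961 = -961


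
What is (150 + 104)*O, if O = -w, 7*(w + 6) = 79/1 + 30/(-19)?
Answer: -170942/133 ≈ -1285.3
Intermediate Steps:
w = 673/133 (w = -6 + (79/1 + 30/(-19))/7 = -6 + (79*1 + 30*(-1/19))/7 = -6 + (79 - 30/19)/7 = -6 + (⅐)*(1471/19) = -6 + 1471/133 = 673/133 ≈ 5.0602)
O = -673/133 (O = -1*673/133 = -673/133 ≈ -5.0602)
(150 + 104)*O = (150 + 104)*(-673/133) = 254*(-673/133) = -170942/133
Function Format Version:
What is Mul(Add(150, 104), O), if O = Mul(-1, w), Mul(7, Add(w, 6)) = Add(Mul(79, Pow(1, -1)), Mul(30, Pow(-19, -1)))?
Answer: Rational(-170942, 133) ≈ -1285.3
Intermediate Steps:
w = Rational(673, 133) (w = Add(-6, Mul(Rational(1, 7), Add(Mul(79, Pow(1, -1)), Mul(30, Pow(-19, -1))))) = Add(-6, Mul(Rational(1, 7), Add(Mul(79, 1), Mul(30, Rational(-1, 19))))) = Add(-6, Mul(Rational(1, 7), Add(79, Rational(-30, 19)))) = Add(-6, Mul(Rational(1, 7), Rational(1471, 19))) = Add(-6, Rational(1471, 133)) = Rational(673, 133) ≈ 5.0602)
O = Rational(-673, 133) (O = Mul(-1, Rational(673, 133)) = Rational(-673, 133) ≈ -5.0602)
Mul(Add(150, 104), O) = Mul(Add(150, 104), Rational(-673, 133)) = Mul(254, Rational(-673, 133)) = Rational(-170942, 133)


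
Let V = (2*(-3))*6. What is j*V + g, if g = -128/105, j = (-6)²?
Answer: -136208/105 ≈ -1297.2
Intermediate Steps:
V = -36 (V = -6*6 = -36)
j = 36
g = -128/105 (g = -128*1/105 = -128/105 ≈ -1.2190)
j*V + g = 36*(-36) - 128/105 = -1296 - 128/105 = -136208/105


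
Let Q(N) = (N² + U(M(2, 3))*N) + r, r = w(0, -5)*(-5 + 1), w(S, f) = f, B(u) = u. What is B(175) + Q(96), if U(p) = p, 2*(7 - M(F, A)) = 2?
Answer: 9987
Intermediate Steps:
M(F, A) = 6 (M(F, A) = 7 - ½*2 = 7 - 1 = 6)
r = 20 (r = -5*(-5 + 1) = -5*(-4) = 20)
Q(N) = 20 + N² + 6*N (Q(N) = (N² + 6*N) + 20 = 20 + N² + 6*N)
B(175) + Q(96) = 175 + (20 + 96² + 6*96) = 175 + (20 + 9216 + 576) = 175 + 9812 = 9987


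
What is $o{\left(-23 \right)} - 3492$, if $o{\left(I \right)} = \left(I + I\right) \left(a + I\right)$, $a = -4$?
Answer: $-2250$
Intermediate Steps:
$o{\left(I \right)} = 2 I \left(-4 + I\right)$ ($o{\left(I \right)} = \left(I + I\right) \left(-4 + I\right) = 2 I \left(-4 + I\right)$)
$o{\left(-23 \right)} - 3492 = 2 \left(-23\right) \left(-4 - 23\right) - 3492 = 2 \left(-23\right) \left(-27\right) - 3492 = 1242 - 3492 = -2250$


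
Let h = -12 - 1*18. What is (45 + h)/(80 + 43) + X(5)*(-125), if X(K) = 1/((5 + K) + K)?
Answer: -1010/123 ≈ -8.2114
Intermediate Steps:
h = -30 (h = -12 - 18 = -30)
X(K) = 1/(5 + 2*K)
(45 + h)/(80 + 43) + X(5)*(-125) = (45 - 30)/(80 + 43) - 125/(5 + 2*5) = 15/123 - 125/(5 + 10) = 15*(1/123) - 125/15 = 5/41 + (1/15)*(-125) = 5/41 - 25/3 = -1010/123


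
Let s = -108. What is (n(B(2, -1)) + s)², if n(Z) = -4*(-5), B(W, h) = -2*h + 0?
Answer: 7744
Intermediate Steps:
B(W, h) = -2*h
n(Z) = 20
(n(B(2, -1)) + s)² = (20 - 108)² = (-88)² = 7744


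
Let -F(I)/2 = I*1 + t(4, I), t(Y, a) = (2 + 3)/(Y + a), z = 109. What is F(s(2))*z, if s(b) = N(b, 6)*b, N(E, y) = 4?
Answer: -11009/6 ≈ -1834.8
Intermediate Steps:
t(Y, a) = 5/(Y + a)
s(b) = 4*b
F(I) = -10/(4 + I) - 2*I (F(I) = -2*(I*1 + 5/(4 + I)) = -2*(I + 5/(4 + I)) = -10/(4 + I) - 2*I)
F(s(2))*z = (2*(-5 - 4*2*(4 + 4*2))/(4 + 4*2))*109 = (2*(-5 - 1*8*(4 + 8))/(4 + 8))*109 = (2*(-5 - 1*8*12)/12)*109 = (2*(1/12)*(-5 - 96))*109 = (2*(1/12)*(-101))*109 = -101/6*109 = -11009/6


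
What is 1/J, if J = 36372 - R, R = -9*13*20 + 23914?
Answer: 1/14798 ≈ 6.7577e-5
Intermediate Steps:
R = 21574 (R = -117*20 + 23914 = -2340 + 23914 = 21574)
J = 14798 (J = 36372 - 1*21574 = 36372 - 21574 = 14798)
1/J = 1/14798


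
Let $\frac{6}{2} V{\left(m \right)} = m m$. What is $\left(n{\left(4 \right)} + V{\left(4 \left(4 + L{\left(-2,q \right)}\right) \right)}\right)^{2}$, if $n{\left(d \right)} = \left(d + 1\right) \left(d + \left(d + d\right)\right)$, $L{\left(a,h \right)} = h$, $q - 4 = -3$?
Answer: $\frac{336400}{9} \approx 37378.0$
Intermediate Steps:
$q = 1$ ($q = 4 - 3 = 1$)
$V{\left(m \right)} = \frac{m^{2}}{3}$ ($V{\left(m \right)} = \frac{m m}{3} = \frac{m^{2}}{3}$)
$n{\left(d \right)} = 3 d \left(1 + d\right)$ ($n{\left(d \right)} = \left(1 + d\right) \left(d + 2 d\right) = \left(1 + d\right) 3 d = 3 d \left(1 + d\right)$)
$\left(n{\left(4 \right)} + V{\left(4 \left(4 + L{\left(-2,q \right)}\right) \right)}\right)^{2} = \left(3 \cdot 4 \left(1 + 4\right) + \frac{\left(4 \left(4 + 1\right)\right)^{2}}{3}\right)^{2} = \left(3 \cdot 4 \cdot 5 + \frac{\left(4 \cdot 5\right)^{2}}{3}\right)^{2} = \left(60 + \frac{20^{2}}{3}\right)^{2} = \left(60 + \frac{1}{3} \cdot 400\right)^{2} = \left(60 + \frac{400}{3}\right)^{2} = \left(\frac{580}{3}\right)^{2} = \frac{336400}{9}$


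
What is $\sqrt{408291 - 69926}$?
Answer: $\sqrt{338365} \approx 581.69$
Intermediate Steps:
$\sqrt{408291 - 69926} = \sqrt{338365}$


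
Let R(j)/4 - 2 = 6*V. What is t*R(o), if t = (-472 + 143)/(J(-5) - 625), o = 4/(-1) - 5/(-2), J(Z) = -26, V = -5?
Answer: -5264/93 ≈ -56.602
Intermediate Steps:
o = -3/2 (o = 4*(-1) - 5*(-½) = -4 + 5/2 = -3/2 ≈ -1.5000)
R(j) = -112 (R(j) = 8 + 4*(6*(-5)) = 8 + 4*(-30) = 8 - 120 = -112)
t = 47/93 (t = (-472 + 143)/(-26 - 625) = -329/(-651) = -329*(-1/651) = 47/93 ≈ 0.50538)
t*R(o) = (47/93)*(-112) = -5264/93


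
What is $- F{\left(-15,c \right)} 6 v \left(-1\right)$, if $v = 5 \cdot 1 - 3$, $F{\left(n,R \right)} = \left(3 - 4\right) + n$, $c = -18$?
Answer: $-192$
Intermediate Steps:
$F{\left(n,R \right)} = -1 + n$
$v = 2$ ($v = 5 - 3 = 2$)
$- F{\left(-15,c \right)} 6 v \left(-1\right) = - \left(-1 - 15\right) 6 \cdot 2 \left(-1\right) = - \left(-16\right) 12 \left(-1\right) = - \left(-16\right) \left(-12\right) = \left(-1\right) 192 = -192$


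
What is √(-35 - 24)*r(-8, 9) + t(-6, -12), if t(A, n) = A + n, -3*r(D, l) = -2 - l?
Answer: -18 + 11*I*√59/3 ≈ -18.0 + 28.164*I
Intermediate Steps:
r(D, l) = ⅔ + l/3 (r(D, l) = -(-2 - l)/3 = ⅔ + l/3)
√(-35 - 24)*r(-8, 9) + t(-6, -12) = √(-35 - 24)*(⅔ + (⅓)*9) + (-6 - 12) = √(-59)*(⅔ + 3) - 18 = (I*√59)*(11/3) - 18 = 11*I*√59/3 - 18 = -18 + 11*I*√59/3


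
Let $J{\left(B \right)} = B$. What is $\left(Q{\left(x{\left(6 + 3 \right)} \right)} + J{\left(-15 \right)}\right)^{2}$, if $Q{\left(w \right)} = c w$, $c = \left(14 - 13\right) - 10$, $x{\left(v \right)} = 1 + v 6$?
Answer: $260100$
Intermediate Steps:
$x{\left(v \right)} = 1 + 6 v$
$c = -9$ ($c = 1 - 10 = -9$)
$Q{\left(w \right)} = - 9 w$
$\left(Q{\left(x{\left(6 + 3 \right)} \right)} + J{\left(-15 \right)}\right)^{2} = \left(- 9 \left(1 + 6 \left(6 + 3\right)\right) - 15\right)^{2} = \left(- 9 \left(1 + 6 \cdot 9\right) - 15\right)^{2} = \left(- 9 \left(1 + 54\right) - 15\right)^{2} = \left(\left(-9\right) 55 - 15\right)^{2} = \left(-495 - 15\right)^{2} = \left(-510\right)^{2} = 260100$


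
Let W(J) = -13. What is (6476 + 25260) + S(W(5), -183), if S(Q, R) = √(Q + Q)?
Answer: 31736 + I*√26 ≈ 31736.0 + 5.099*I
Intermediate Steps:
S(Q, R) = √2*√Q (S(Q, R) = √(2*Q) = √2*√Q)
(6476 + 25260) + S(W(5), -183) = (6476 + 25260) + √2*√(-13) = 31736 + √2*(I*√13) = 31736 + I*√26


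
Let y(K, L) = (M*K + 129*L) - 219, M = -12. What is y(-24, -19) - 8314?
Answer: -10696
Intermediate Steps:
y(K, L) = -219 - 12*K + 129*L (y(K, L) = (-12*K + 129*L) - 219 = -219 - 12*K + 129*L)
y(-24, -19) - 8314 = (-219 - 12*(-24) + 129*(-19)) - 8314 = (-219 + 288 - 2451) - 8314 = -2382 - 8314 = -10696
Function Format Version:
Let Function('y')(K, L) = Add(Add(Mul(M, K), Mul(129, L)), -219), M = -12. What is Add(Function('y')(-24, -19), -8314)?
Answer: -10696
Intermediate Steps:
Function('y')(K, L) = Add(-219, Mul(-12, K), Mul(129, L)) (Function('y')(K, L) = Add(Add(Mul(-12, K), Mul(129, L)), -219) = Add(-219, Mul(-12, K), Mul(129, L)))
Add(Function('y')(-24, -19), -8314) = Add(Add(-219, Mul(-12, -24), Mul(129, -19)), -8314) = Add(Add(-219, 288, -2451), -8314) = Add(-2382, -8314) = -10696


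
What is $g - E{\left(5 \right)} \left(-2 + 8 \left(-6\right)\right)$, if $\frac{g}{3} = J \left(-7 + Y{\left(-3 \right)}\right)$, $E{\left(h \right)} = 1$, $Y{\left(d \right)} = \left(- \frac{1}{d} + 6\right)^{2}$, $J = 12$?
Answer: $1242$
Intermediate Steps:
$Y{\left(d \right)} = \left(6 - \frac{1}{d}\right)^{2}$
$g = 1192$ ($g = 3 \cdot 12 \left(-7 + \frac{\left(-1 + 6 \left(-3\right)\right)^{2}}{9}\right) = 3 \cdot 12 \left(-7 + \frac{\left(-1 - 18\right)^{2}}{9}\right) = 3 \cdot 12 \left(-7 + \frac{\left(-19\right)^{2}}{9}\right) = 3 \cdot 12 \left(-7 + \frac{1}{9} \cdot 361\right) = 3 \cdot 12 \left(-7 + \frac{361}{9}\right) = 3 \cdot 12 \cdot \frac{298}{9} = 3 \cdot \frac{1192}{3} = 1192$)
$g - E{\left(5 \right)} \left(-2 + 8 \left(-6\right)\right) = 1192 - 1 \left(-2 + 8 \left(-6\right)\right) = 1192 - 1 \left(-2 - 48\right) = 1192 - 1 \left(-50\right) = 1192 - -50 = 1192 + 50 = 1242$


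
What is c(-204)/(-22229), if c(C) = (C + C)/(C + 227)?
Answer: 408/511267 ≈ 0.00079802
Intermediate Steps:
c(C) = 2*C/(227 + C) (c(C) = (2*C)/(227 + C) = 2*C/(227 + C))
c(-204)/(-22229) = (2*(-204)/(227 - 204))/(-22229) = (2*(-204)/23)*(-1/22229) = (2*(-204)*(1/23))*(-1/22229) = -408/23*(-1/22229) = 408/511267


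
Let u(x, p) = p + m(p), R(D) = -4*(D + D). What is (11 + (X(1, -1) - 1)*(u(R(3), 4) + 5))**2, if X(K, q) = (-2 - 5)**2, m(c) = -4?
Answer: 63001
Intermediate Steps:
R(D) = -8*D
X(K, q) = 49 (X(K, q) = (-7)**2 = 49)
u(x, p) = -4 + p (u(x, p) = p - 4 = -4 + p)
(11 + (X(1, -1) - 1)*(u(R(3), 4) + 5))**2 = (11 + (49 - 1)*((-4 + 4) + 5))**2 = (11 + 48*(0 + 5))**2 = (11 + 48*5)**2 = (11 + 240)**2 = 251**2 = 63001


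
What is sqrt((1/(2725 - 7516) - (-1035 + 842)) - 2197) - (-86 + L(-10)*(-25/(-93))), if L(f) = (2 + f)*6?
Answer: 3066/31 + I*sqrt(45999181515)/4791 ≈ 98.903 + 44.766*I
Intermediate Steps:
L(f) = 12 + 6*f
sqrt((1/(2725 - 7516) - (-1035 + 842)) - 2197) - (-86 + L(-10)*(-25/(-93))) = sqrt((1/(2725 - 7516) - (-1035 + 842)) - 2197) - (-86 + (12 + 6*(-10))*(-25/(-93))) = sqrt((1/(-4791) - 1*(-193)) - 2197) - (-86 + (12 - 60)*(-25*(-1/93))) = sqrt((-1/4791 + 193) - 2197) - (-86 - 48*25/93) = sqrt(924662/4791 - 2197) - (-86 - 400/31) = sqrt(-9601165/4791) - 1*(-3066/31) = I*sqrt(45999181515)/4791 + 3066/31 = 3066/31 + I*sqrt(45999181515)/4791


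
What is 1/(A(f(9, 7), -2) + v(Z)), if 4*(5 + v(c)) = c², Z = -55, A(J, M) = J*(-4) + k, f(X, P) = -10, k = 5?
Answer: 4/3185 ≈ 0.0012559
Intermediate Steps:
A(J, M) = 5 - 4*J (A(J, M) = J*(-4) + 5 = -4*J + 5 = 5 - 4*J)
v(c) = -5 + c²/4
1/(A(f(9, 7), -2) + v(Z)) = 1/((5 - 4*(-10)) + (-5 + (¼)*(-55)²)) = 1/((5 + 40) + (-5 + (¼)*3025)) = 1/(45 + (-5 + 3025/4)) = 1/(45 + 3005/4) = 1/(3185/4) = 4/3185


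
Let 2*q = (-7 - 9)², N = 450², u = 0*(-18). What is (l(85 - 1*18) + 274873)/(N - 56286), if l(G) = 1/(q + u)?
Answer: 3909305/2079488 ≈ 1.8799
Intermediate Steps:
u = 0
N = 202500
q = 128 (q = (-7 - 9)²/2 = (½)*(-16)² = (½)*256 = 128)
l(G) = 1/128 (l(G) = 1/(128 + 0) = 1/128)
(l(85 - 1*18) + 274873)/(N - 56286) = (1/128 + 274873)/(202500 - 56286) = (35183745/128)/146214 = (35183745/128)*(1/146214) = 3909305/2079488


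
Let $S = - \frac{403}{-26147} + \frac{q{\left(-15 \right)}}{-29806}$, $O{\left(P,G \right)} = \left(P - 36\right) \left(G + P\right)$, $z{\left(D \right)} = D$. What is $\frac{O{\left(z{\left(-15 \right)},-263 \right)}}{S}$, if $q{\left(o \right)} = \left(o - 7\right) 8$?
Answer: $\frac{5524723409898}{8306845} \approx 6.6508 \cdot 10^{5}$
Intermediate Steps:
$O{\left(P,G \right)} = \left(-36 + P\right) \left(G + P\right)$
$q{\left(o \right)} = -56 + 8 o$ ($q{\left(o \right)} = \left(-7 + o\right) 8 = -56 + 8 o$)
$S = \frac{8306845}{389668741}$ ($S = - \frac{403}{-26147} + \frac{-56 + 8 \left(-15\right)}{-29806} = \left(-403\right) \left(- \frac{1}{26147}\right) + \left(-56 - 120\right) \left(- \frac{1}{29806}\right) = \frac{403}{26147} - - \frac{88}{14903} = \frac{403}{26147} + \frac{88}{14903} = \frac{8306845}{389668741} \approx 0.021318$)
$\frac{O{\left(z{\left(-15 \right)},-263 \right)}}{S} = \frac{\left(-15\right)^{2} - -9468 - -540 - -3945}{\frac{8306845}{389668741}} = \left(225 + 9468 + 540 + 3945\right) \frac{389668741}{8306845} = 14178 \cdot \frac{389668741}{8306845} = \frac{5524723409898}{8306845}$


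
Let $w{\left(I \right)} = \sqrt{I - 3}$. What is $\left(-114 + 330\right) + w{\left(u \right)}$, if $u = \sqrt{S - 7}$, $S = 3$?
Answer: $216 + \sqrt{-3 + 2 i} \approx 216.55 + 1.8174 i$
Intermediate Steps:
$u = 2 i$ ($u = \sqrt{3 - 7} = \sqrt{-4} = 2 i \approx 2.0 i$)
$w{\left(I \right)} = \sqrt{-3 + I}$
$\left(-114 + 330\right) + w{\left(u \right)} = \left(-114 + 330\right) + \sqrt{-3 + 2 i} = 216 + \sqrt{-3 + 2 i}$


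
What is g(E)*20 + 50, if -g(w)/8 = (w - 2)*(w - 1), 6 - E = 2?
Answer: -910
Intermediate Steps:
E = 4 (E = 6 - 1*2 = 6 - 2 = 4)
g(w) = -8*(-1 + w)*(-2 + w) (g(w) = -8*(w - 2)*(w - 1) = -8*(-2 + w)*(-1 + w) = -8*(-1 + w)*(-2 + w))
g(E)*20 + 50 = (-16 - 8*4**2 + 24*4)*20 + 50 = (-16 - 8*16 + 96)*20 + 50 = (-16 - 128 + 96)*20 + 50 = -48*20 + 50 = -960 + 50 = -910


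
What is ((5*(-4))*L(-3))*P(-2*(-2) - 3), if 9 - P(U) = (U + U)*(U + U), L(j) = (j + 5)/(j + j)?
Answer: 100/3 ≈ 33.333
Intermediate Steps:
L(j) = (5 + j)/(2*j) (L(j) = (5 + j)/((2*j)) = (5 + j)*(1/(2*j)) = (5 + j)/(2*j))
P(U) = 9 - 4*U**2 (P(U) = 9 - (U + U)*(U + U) = 9 - 2*U*2*U = 9 - 4*U**2)
((5*(-4))*L(-3))*P(-2*(-2) - 3) = ((5*(-4))*((1/2)*(5 - 3)/(-3)))*(9 - 4*(-2*(-2) - 3)**2) = (-10*(-1)*2/3)*(9 - 4*(4 - 3)**2) = (-20*(-1/3))*(9 - 4*1**2) = 20*(9 - 4*1)/3 = 20*(9 - 4)/3 = (20/3)*5 = 100/3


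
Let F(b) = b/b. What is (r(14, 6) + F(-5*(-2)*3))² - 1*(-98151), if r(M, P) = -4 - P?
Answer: 98232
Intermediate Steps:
F(b) = 1
(r(14, 6) + F(-5*(-2)*3))² - 1*(-98151) = ((-4 - 1*6) + 1)² - 1*(-98151) = ((-4 - 6) + 1)² + 98151 = (-10 + 1)² + 98151 = (-9)² + 98151 = 81 + 98151 = 98232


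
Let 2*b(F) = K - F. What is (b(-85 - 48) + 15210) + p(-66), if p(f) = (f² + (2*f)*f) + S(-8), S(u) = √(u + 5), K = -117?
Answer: 28286 + I*√3 ≈ 28286.0 + 1.732*I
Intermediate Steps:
S(u) = √(5 + u)
b(F) = -117/2 - F/2 (b(F) = (-117 - F)/2 = -117/2 - F/2)
p(f) = 3*f² + I*√3 (p(f) = (f² + (2*f)*f) + √(5 - 8) = (f² + 2*f²) + √(-3) = 3*f² + I*√3)
(b(-85 - 48) + 15210) + p(-66) = ((-117/2 - (-85 - 48)/2) + 15210) + (3*(-66)² + I*√3) = ((-117/2 - ½*(-133)) + 15210) + (3*4356 + I*√3) = ((-117/2 + 133/2) + 15210) + (13068 + I*√3) = (8 + 15210) + (13068 + I*√3) = 15218 + (13068 + I*√3) = 28286 + I*√3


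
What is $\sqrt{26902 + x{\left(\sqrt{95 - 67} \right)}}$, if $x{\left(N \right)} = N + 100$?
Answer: $\sqrt{27002 + 2 \sqrt{7}} \approx 164.34$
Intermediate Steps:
$x{\left(N \right)} = 100 + N$
$\sqrt{26902 + x{\left(\sqrt{95 - 67} \right)}} = \sqrt{26902 + \left(100 + \sqrt{95 - 67}\right)} = \sqrt{26902 + \left(100 + \sqrt{28}\right)} = \sqrt{26902 + \left(100 + 2 \sqrt{7}\right)} = \sqrt{27002 + 2 \sqrt{7}}$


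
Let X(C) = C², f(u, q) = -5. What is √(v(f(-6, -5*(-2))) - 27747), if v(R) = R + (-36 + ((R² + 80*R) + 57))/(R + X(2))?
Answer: I*√27398 ≈ 165.52*I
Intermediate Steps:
v(R) = R + (21 + R² + 80*R)/(4 + R) (v(R) = R + (-36 + ((R² + 80*R) + 57))/(R + 2²) = R + (-36 + (57 + R² + 80*R))/(R + 4) = R + (21 + R² + 80*R)/(4 + R))
√(v(f(-6, -5*(-2))) - 27747) = √((21 + 2*(-5)² + 84*(-5))/(4 - 5) - 27747) = √((21 + 2*25 - 420)/(-1) - 27747) = √(-(21 + 50 - 420) - 27747) = √(-1*(-349) - 27747) = √(349 - 27747) = √(-27398) = I*√27398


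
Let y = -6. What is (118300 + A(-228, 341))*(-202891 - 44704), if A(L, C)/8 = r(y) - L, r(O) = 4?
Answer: -29750024820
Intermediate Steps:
A(L, C) = 32 - 8*L (A(L, C) = 8*(4 - L) = 32 - 8*L)
(118300 + A(-228, 341))*(-202891 - 44704) = (118300 + (32 - 8*(-228)))*(-202891 - 44704) = (118300 + (32 + 1824))*(-247595) = (118300 + 1856)*(-247595) = 120156*(-247595) = -29750024820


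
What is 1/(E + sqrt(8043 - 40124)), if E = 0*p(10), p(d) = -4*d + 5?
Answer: -I*sqrt(32081)/32081 ≈ -0.0055831*I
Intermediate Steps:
p(d) = 5 - 4*d
E = 0 (E = 0*(5 - 4*10) = 0*(5 - 40) = 0*(-35) = 0)
1/(E + sqrt(8043 - 40124)) = 1/(0 + sqrt(8043 - 40124)) = 1/(0 + sqrt(-32081)) = 1/(0 + I*sqrt(32081)) = 1/(I*sqrt(32081)) = -I*sqrt(32081)/32081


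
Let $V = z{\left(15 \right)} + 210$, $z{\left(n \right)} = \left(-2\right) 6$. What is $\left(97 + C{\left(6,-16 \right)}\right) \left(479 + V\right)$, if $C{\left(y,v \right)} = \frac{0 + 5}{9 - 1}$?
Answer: $\frac{528737}{8} \approx 66092.0$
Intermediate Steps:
$z{\left(n \right)} = -12$
$C{\left(y,v \right)} = \frac{5}{8}$
$V = 198$ ($V = -12 + 210 = 198$)
$\left(97 + C{\left(6,-16 \right)}\right) \left(479 + V\right) = \left(97 + \frac{5}{8}\right) \left(479 + 198\right) = \frac{781}{8} \cdot 677 = \frac{528737}{8}$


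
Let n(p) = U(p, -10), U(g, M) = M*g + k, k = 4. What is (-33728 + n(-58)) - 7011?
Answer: -40155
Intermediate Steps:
U(g, M) = 4 + M*g (U(g, M) = M*g + 4 = 4 + M*g)
n(p) = 4 - 10*p
(-33728 + n(-58)) - 7011 = (-33728 + (4 - 10*(-58))) - 7011 = (-33728 + (4 + 580)) - 7011 = (-33728 + 584) - 7011 = -33144 - 7011 = -40155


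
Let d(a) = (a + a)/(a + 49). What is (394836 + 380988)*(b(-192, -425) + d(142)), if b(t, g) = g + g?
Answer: -125734692384/191 ≈ -6.5830e+8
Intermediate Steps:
b(t, g) = 2*g
d(a) = 2*a/(49 + a) (d(a) = (2*a)/(49 + a) = 2*a/(49 + a))
(394836 + 380988)*(b(-192, -425) + d(142)) = (394836 + 380988)*(2*(-425) + 2*142/(49 + 142)) = 775824*(-850 + 2*142/191) = 775824*(-850 + 2*142*(1/191)) = 775824*(-850 + 284/191) = 775824*(-162066/191) = -125734692384/191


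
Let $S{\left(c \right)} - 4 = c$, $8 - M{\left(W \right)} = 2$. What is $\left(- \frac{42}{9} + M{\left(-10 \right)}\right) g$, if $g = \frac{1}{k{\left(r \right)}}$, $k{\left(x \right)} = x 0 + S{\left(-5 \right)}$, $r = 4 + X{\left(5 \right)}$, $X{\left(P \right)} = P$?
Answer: $- \frac{4}{3} \approx -1.3333$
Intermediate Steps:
$M{\left(W \right)} = 6$ ($M{\left(W \right)} = 8 - 2 = 6$)
$S{\left(c \right)} = 4 + c$
$r = 9$ ($r = 4 + 5 = 9$)
$k{\left(x \right)} = -1$ ($k{\left(x \right)} = x 0 + \left(4 - 5\right) = 0 - 1 = -1$)
$g = -1$ ($g = \frac{1}{-1} = -1$)
$\left(- \frac{42}{9} + M{\left(-10 \right)}\right) g = \left(- \frac{42}{9} + 6\right) \left(-1\right) = \left(\left(-42\right) \frac{1}{9} + 6\right) \left(-1\right) = \left(- \frac{14}{3} + 6\right) \left(-1\right) = \frac{4}{3} \left(-1\right) = - \frac{4}{3}$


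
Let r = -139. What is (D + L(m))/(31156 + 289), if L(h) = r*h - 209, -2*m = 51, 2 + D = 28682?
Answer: 64031/62890 ≈ 1.0181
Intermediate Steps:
D = 28680 (D = -2 + 28682 = 28680)
m = -51/2 (m = -½*51 = -51/2 ≈ -25.500)
L(h) = -209 - 139*h (L(h) = -139*h - 209 = -209 - 139*h)
(D + L(m))/(31156 + 289) = (28680 + (-209 - 139*(-51/2)))/(31156 + 289) = (28680 + (-209 + 7089/2))/31445 = (28680 + 6671/2)*(1/31445) = (64031/2)*(1/31445) = 64031/62890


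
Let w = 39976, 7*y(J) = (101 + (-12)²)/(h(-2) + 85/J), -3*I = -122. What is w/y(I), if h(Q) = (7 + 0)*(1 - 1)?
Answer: 1019388/427 ≈ 2387.3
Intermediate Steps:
I = 122/3 (I = -⅓*(-122) = 122/3 ≈ 40.667)
h(Q) = 0 (h(Q) = 7*0 = 0)
y(J) = 7*J/17 (y(J) = ((101 + (-12)²)/(0 + 85/J))/7 = ((101 + 144)/((85/J)))/7 = (245*(J/85))/7 = (49*J/17)/7 = 7*J/17)
w/y(I) = 39976/(((7/17)*(122/3))) = 39976/(854/51) = 39976*(51/854) = 1019388/427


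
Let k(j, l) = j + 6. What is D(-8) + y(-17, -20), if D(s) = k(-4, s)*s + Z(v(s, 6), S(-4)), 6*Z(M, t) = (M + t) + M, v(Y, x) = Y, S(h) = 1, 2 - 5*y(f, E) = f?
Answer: -147/10 ≈ -14.700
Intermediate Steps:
k(j, l) = 6 + j
y(f, E) = ⅖ - f/5
Z(M, t) = M/3 + t/6 (Z(M, t) = ((M + t) + M)/6 = (t + 2*M)/6 = M/3 + t/6)
D(s) = ⅙ + 7*s/3 (D(s) = (6 - 4)*s + (s/3 + (⅙)*1) = 2*s + (s/3 + ⅙) = 2*s + (⅙ + s/3) = ⅙ + 7*s/3)
D(-8) + y(-17, -20) = (⅙ + (7/3)*(-8)) + (⅖ - ⅕*(-17)) = (⅙ - 56/3) + (⅖ + 17/5) = -37/2 + 19/5 = -147/10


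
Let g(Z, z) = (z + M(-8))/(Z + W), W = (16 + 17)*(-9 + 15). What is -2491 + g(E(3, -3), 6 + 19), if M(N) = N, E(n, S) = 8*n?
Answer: -552985/222 ≈ -2490.9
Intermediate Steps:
W = 198 (W = 33*6 = 198)
g(Z, z) = (-8 + z)/(198 + Z) (g(Z, z) = (z - 8)/(Z + 198) = (-8 + z)/(198 + Z))
-2491 + g(E(3, -3), 6 + 19) = -2491 + (-8 + (6 + 19))/(198 + 8*3) = -2491 + (-8 + 25)/(198 + 24) = -2491 + 17/222 = -552985/222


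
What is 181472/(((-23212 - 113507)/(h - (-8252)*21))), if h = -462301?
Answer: 52447041248/136719 ≈ 3.8361e+5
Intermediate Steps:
181472/(((-23212 - 113507)/(h - (-8252)*21))) = 181472/(((-23212 - 113507)/(-462301 - (-8252)*21))) = 181472/((-136719/(-462301 - 2063*(-84)))) = 181472/((-136719/(-462301 + 173292))) = 181472/((-136719/(-289009))) = 181472/((-136719*(-1/289009))) = 181472/(136719/289009) = 181472*(289009/136719) = 52447041248/136719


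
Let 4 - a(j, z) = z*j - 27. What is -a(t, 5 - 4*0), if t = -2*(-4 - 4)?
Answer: 49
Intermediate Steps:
t = 16 (t = -2*(-8) = 16)
a(j, z) = 31 - j*z (a(j, z) = 4 - (z*j - 27) = 4 - (j*z - 27) = 4 - (-27 + j*z) = 4 + (27 - j*z) = 31 - j*z)
-a(t, 5 - 4*0) = -(31 - 1*16*(5 - 4*0)) = -(31 - 1*16*(5 + 0)) = -(31 - 1*16*5) = -(31 - 80) = -1*(-49) = 49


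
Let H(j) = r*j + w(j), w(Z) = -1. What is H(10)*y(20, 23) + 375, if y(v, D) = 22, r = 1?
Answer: 573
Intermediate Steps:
H(j) = -1 + j (H(j) = 1*j - 1 = j - 1 = -1 + j)
H(10)*y(20, 23) + 375 = (-1 + 10)*22 + 375 = 9*22 + 375 = 198 + 375 = 573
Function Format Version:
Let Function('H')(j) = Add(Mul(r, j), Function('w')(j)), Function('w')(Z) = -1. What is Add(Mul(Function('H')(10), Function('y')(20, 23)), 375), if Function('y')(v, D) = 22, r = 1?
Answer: 573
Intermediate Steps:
Function('H')(j) = Add(-1, j) (Function('H')(j) = Add(Mul(1, j), -1) = Add(j, -1) = Add(-1, j))
Add(Mul(Function('H')(10), Function('y')(20, 23)), 375) = Add(Mul(Add(-1, 10), 22), 375) = Add(Mul(9, 22), 375) = Add(198, 375) = 573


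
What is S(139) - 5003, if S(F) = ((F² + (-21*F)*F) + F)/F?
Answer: -7782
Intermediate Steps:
S(F) = (F - 20*F²)/F (S(F) = ((F² - 21*F²) + F)/F = (-20*F² + F)/F = (F - 20*F²)/F)
S(139) - 5003 = (1 - 20*139) - 5003 = (1 - 2780) - 5003 = -2779 - 5003 = -7782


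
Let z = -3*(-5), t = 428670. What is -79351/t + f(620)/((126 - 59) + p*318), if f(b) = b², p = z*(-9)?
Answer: -168181969913/18374082210 ≈ -9.1532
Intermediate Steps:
z = 15
p = -135 (p = 15*(-9) = -135)
-79351/t + f(620)/((126 - 59) + p*318) = -79351/428670 + 620²/((126 - 59) - 135*318) = -79351*1/428670 + 384400/(67 - 42930) = -79351/428670 + 384400/(-42863) = -79351/428670 + 384400*(-1/42863) = -79351/428670 - 384400/42863 = -168181969913/18374082210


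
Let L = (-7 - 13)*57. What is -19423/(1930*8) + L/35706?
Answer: -118519873/91883440 ≈ -1.2899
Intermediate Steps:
L = -1140 (L = -20*57 = -1140)
-19423/(1930*8) + L/35706 = -19423/(1930*8) - 1140/35706 = -19423/15440 - 1140*1/35706 = -19423*1/15440 - 190/5951 = -19423/15440 - 190/5951 = -118519873/91883440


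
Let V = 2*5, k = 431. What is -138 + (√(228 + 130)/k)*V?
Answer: -138 + 10*√358/431 ≈ -137.56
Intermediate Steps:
V = 10
-138 + (√(228 + 130)/k)*V = -138 + (√(228 + 130)/431)*10 = -138 + (√358*(1/431))*10 = -138 + (√358/431)*10 = -138 + 10*√358/431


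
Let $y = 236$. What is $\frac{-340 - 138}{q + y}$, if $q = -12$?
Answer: $- \frac{239}{112} \approx -2.1339$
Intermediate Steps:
$\frac{-340 - 138}{q + y} = \frac{-340 - 138}{-12 + 236} = - \frac{478}{224} = \left(-478\right) \frac{1}{224} = - \frac{239}{112}$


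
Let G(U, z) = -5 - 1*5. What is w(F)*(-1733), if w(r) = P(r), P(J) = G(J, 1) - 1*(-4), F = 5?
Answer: 10398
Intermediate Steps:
G(U, z) = -10 (G(U, z) = -5 - 5 = -10)
P(J) = -6 (P(J) = -10 - 1*(-4) = -10 + 4 = -6)
w(r) = -6
w(F)*(-1733) = -6*(-1733) = 10398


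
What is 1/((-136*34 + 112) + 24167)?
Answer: 1/19655 ≈ 5.0878e-5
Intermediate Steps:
1/((-136*34 + 112) + 24167) = 1/((-4624 + 112) + 24167) = 1/(-4512 + 24167) = 1/19655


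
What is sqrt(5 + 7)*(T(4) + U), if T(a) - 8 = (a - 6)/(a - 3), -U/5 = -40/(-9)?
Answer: -292*sqrt(3)/9 ≈ -56.195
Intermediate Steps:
U = -200/9 (U = -(-200)/(-9) = -(-200)*(-1)/9 = -5*40/9 = -200/9 ≈ -22.222)
T(a) = 8 + (-6 + a)/(-3 + a) (T(a) = 8 + (a - 6)/(a - 3) = 8 + (-6 + a)/(-3 + a))
sqrt(5 + 7)*(T(4) + U) = sqrt(5 + 7)*(3*(-10 + 3*4)/(-3 + 4) - 200/9) = sqrt(12)*(3*(-10 + 12)/1 - 200/9) = (2*sqrt(3))*(3*1*2 - 200/9) = (2*sqrt(3))*(6 - 200/9) = (2*sqrt(3))*(-146/9) = -292*sqrt(3)/9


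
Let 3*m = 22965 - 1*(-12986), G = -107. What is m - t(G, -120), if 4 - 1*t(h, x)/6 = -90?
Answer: 34259/3 ≈ 11420.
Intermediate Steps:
t(h, x) = 564 (t(h, x) = 24 - 6*(-90) = 24 + 540 = 564)
m = 35951/3 (m = (22965 - 1*(-12986))/3 = (22965 + 12986)/3 = (⅓)*35951 = 35951/3 ≈ 11984.)
m - t(G, -120) = 35951/3 - 1*564 = 35951/3 - 564 = 34259/3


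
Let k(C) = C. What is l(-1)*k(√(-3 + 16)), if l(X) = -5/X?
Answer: 5*√13 ≈ 18.028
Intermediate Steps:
l(-1)*k(√(-3 + 16)) = (-5/(-1))*√(-3 + 16) = (-5*(-1))*√13 = 5*√13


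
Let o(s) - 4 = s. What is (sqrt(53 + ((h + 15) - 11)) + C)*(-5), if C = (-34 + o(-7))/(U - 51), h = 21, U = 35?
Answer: -185/16 - 5*sqrt(78) ≈ -55.721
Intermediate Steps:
o(s) = 4 + s
C = 37/16 (C = (-34 + (4 - 7))/(35 - 51) = (-34 - 3)/(-16) = -37*(-1/16) = 37/16 ≈ 2.3125)
(sqrt(53 + ((h + 15) - 11)) + C)*(-5) = (sqrt(53 + ((21 + 15) - 11)) + 37/16)*(-5) = (sqrt(53 + (36 - 11)) + 37/16)*(-5) = (sqrt(53 + 25) + 37/16)*(-5) = (sqrt(78) + 37/16)*(-5) = (37/16 + sqrt(78))*(-5) = -185/16 - 5*sqrt(78)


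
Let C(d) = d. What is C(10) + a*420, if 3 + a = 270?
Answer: 112150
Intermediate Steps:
a = 267 (a = -3 + 270 = 267)
C(10) + a*420 = 10 + 267*420 = 10 + 112140 = 112150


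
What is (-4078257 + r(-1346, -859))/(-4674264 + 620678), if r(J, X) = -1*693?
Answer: 2039475/2026793 ≈ 1.0063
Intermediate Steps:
r(J, X) = -693
(-4078257 + r(-1346, -859))/(-4674264 + 620678) = (-4078257 - 693)/(-4674264 + 620678) = -4078950/(-4053586) = -4078950*(-1/4053586) = 2039475/2026793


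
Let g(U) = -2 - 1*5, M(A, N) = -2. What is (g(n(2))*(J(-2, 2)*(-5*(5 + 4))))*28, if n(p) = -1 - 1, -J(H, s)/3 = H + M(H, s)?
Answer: 105840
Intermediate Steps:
J(H, s) = 6 - 3*H (J(H, s) = -3*(H - 2) = -3*(-2 + H) = 6 - 3*H)
n(p) = -2
g(U) = -7 (g(U) = -2 - 5 = -7)
(g(n(2))*(J(-2, 2)*(-5*(5 + 4))))*28 = -7*(6 - 3*(-2))*(-5*(5 + 4))*28 = -7*(6 + 6)*(-5*9)*28 = -84*(-45)*28 = -7*(-540)*28 = 3780*28 = 105840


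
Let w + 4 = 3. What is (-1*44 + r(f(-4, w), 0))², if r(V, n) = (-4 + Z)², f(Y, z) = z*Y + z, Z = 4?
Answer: 1936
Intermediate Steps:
w = -1 (w = -4 + 3 = -1)
f(Y, z) = z + Y*z (f(Y, z) = Y*z + z = z + Y*z)
r(V, n) = 0 (r(V, n) = (-4 + 4)² = 0² = 0)
(-1*44 + r(f(-4, w), 0))² = (-1*44 + 0)² = (-44 + 0)² = (-44)² = 1936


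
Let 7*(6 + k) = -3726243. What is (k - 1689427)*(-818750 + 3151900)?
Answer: -36285788083100/7 ≈ -5.1837e+12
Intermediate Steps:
k = -3726285/7 (k = -6 + (⅐)*(-3726243) = -6 - 3726243/7 = -3726285/7 ≈ -5.3233e+5)
(k - 1689427)*(-818750 + 3151900) = (-3726285/7 - 1689427)*(-818750 + 3151900) = -15552274/7*2333150 = -36285788083100/7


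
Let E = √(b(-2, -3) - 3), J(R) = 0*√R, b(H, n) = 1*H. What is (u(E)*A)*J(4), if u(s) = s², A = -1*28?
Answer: 0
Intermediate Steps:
b(H, n) = H
A = -28
J(R) = 0
E = I*√5 (E = √(-2 - 3) = √(-5) = I*√5 ≈ 2.2361*I)
(u(E)*A)*J(4) = ((I*√5)²*(-28))*0 = -5*(-28)*0 = 140*0 = 0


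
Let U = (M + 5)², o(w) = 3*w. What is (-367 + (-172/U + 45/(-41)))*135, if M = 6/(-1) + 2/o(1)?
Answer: -10605600/41 ≈ -2.5867e+5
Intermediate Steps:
M = -16/3 (M = 6/(-1) + 2/((3*1)) = 6*(-1) + 2/3 = -6 + 2*(⅓) = -6 + ⅔ = -16/3 ≈ -5.3333)
U = ⅑ (U = (-16/3 + 5)² = (-⅓)² = ⅑ ≈ 0.11111)
(-367 + (-172/U + 45/(-41)))*135 = (-367 + (-172/⅑ + 45/(-41)))*135 = (-367 + (-172*9 + 45*(-1/41)))*135 = (-367 + (-1548 - 45/41))*135 = (-367 - 63513/41)*135 = -78560/41*135 = -10605600/41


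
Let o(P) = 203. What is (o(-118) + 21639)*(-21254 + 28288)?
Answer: 153636628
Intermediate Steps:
(o(-118) + 21639)*(-21254 + 28288) = (203 + 21639)*(-21254 + 28288) = 21842*7034 = 153636628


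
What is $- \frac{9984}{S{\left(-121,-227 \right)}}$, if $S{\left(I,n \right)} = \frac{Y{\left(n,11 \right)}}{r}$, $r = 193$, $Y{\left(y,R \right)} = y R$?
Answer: $\frac{1926912}{2497} \approx 771.69$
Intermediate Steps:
$Y{\left(y,R \right)} = R y$
$S{\left(I,n \right)} = \frac{11 n}{193}$
$- \frac{9984}{S{\left(-121,-227 \right)}} = - \frac{9984}{\frac{11}{193} \left(-227\right)} = - \frac{9984}{- \frac{2497}{193}} = \left(-9984\right) \left(- \frac{193}{2497}\right) = \frac{1926912}{2497}$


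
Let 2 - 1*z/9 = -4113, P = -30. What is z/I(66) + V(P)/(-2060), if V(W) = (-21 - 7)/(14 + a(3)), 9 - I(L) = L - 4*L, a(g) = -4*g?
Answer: 4238611/23690 ≈ 178.92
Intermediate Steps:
z = 37035 (z = 18 - 9*(-4113) = 18 + 37017 = 37035)
I(L) = 9 + 3*L (I(L) = 9 - (L - 4*L) = 9 - (-3)*L = 9 + 3*L)
V(W) = -14 (V(W) = (-21 - 7)/(14 - 4*3) = -28/(14 - 12) = -28/2 = -28*1/2 = -14)
z/I(66) + V(P)/(-2060) = 37035/(9 + 3*66) - 14/(-2060) = 37035/(9 + 198) - 14*(-1/2060) = 37035/207 + 7/1030 = 37035*(1/207) + 7/1030 = 4115/23 + 7/1030 = 4238611/23690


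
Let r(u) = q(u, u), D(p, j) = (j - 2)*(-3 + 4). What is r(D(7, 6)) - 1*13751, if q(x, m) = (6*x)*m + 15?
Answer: -13640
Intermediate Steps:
D(p, j) = -2 + j (D(p, j) = (-2 + j)*1 = -2 + j)
q(x, m) = 15 + 6*m*x (q(x, m) = 6*m*x + 15 = 15 + 6*m*x)
r(u) = 15 + 6*u² (r(u) = 15 + 6*u*u = 15 + 6*u²)
r(D(7, 6)) - 1*13751 = (15 + 6*(-2 + 6)²) - 1*13751 = (15 + 6*4²) - 13751 = (15 + 6*16) - 13751 = (15 + 96) - 13751 = 111 - 13751 = -13640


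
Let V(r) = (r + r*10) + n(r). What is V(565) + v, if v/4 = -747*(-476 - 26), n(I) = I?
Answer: 1506756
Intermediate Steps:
v = 1499976 (v = 4*(-747*(-476 - 26)) = 4*(-747*(-502)) = 4*374994 = 1499976)
V(r) = 12*r (V(r) = (r + r*10) + r = (r + 10*r) + r = 11*r + r = 12*r)
V(565) + v = 12*565 + 1499976 = 6780 + 1499976 = 1506756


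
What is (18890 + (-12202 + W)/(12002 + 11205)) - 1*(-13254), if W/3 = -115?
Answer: 745953261/23207 ≈ 32143.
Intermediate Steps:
W = -345 (W = 3*(-115) = -345)
(18890 + (-12202 + W)/(12002 + 11205)) - 1*(-13254) = (18890 + (-12202 - 345)/(12002 + 11205)) - 1*(-13254) = (18890 - 12547/23207) + 13254 = 438367683/23207 + 13254 = 745953261/23207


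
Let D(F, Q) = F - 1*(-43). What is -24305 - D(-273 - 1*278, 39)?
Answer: -23797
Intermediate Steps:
D(F, Q) = 43 + F (D(F, Q) = F + 43 = 43 + F)
-24305 - D(-273 - 1*278, 39) = -24305 - (43 + (-273 - 1*278)) = -24305 - (43 + (-273 - 278)) = -24305 - (43 - 551) = -24305 - 1*(-508) = -24305 + 508 = -23797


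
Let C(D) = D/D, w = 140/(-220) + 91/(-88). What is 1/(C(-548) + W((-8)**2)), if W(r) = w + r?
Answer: 88/5573 ≈ 0.015790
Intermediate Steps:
w = -147/88 (w = 140*(-1/220) + 91*(-1/88) = -7/11 - 91/88 = -147/88 ≈ -1.6705)
W(r) = -147/88 + r
C(D) = 1
1/(C(-548) + W((-8)**2)) = 1/(1 + (-147/88 + (-8)**2)) = 1/(1 + (-147/88 + 64)) = 1/(1 + 5485/88) = 1/(5573/88) = 88/5573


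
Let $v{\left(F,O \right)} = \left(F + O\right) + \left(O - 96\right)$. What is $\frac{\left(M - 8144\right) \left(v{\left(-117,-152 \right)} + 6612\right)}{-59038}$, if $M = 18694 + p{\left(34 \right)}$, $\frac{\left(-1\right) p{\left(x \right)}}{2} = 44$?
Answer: $- \frac{31882945}{29519} \approx -1080.1$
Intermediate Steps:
$p{\left(x \right)} = -88$ ($p{\left(x \right)} = \left(-2\right) 44 = -88$)
$v{\left(F,O \right)} = -96 + F + 2 O$ ($v{\left(F,O \right)} = \left(F + O\right) + \left(-96 + O\right) = -96 + F + 2 O$)
$M = 18606$ ($M = 18694 - 88 = 18606$)
$\frac{\left(M - 8144\right) \left(v{\left(-117,-152 \right)} + 6612\right)}{-59038} = \frac{\left(18606 - 8144\right) \left(\left(-96 - 117 + 2 \left(-152\right)\right) + 6612\right)}{-59038} = 10462 \left(\left(-96 - 117 - 304\right) + 6612\right) \left(- \frac{1}{59038}\right) = 10462 \left(-517 + 6612\right) \left(- \frac{1}{59038}\right) = 10462 \cdot 6095 \left(- \frac{1}{59038}\right) = 63765890 \left(- \frac{1}{59038}\right) = - \frac{31882945}{29519}$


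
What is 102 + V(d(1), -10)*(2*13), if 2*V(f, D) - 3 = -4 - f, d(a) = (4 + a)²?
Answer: -236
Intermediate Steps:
V(f, D) = -½ - f/2 (V(f, D) = 3/2 + (-4 - f)/2 = 3/2 + (-2 - f/2) = -½ - f/2)
102 + V(d(1), -10)*(2*13) = 102 + (-½ - (4 + 1)²/2)*(2*13) = 102 + (-½ - ½*5²)*26 = 102 + (-½ - ½*25)*26 = 102 + (-½ - 25/2)*26 = 102 - 13*26 = 102 - 338 = -236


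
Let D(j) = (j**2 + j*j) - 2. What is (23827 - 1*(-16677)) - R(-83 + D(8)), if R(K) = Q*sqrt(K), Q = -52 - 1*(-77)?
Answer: 40504 - 25*sqrt(43) ≈ 40340.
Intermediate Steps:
D(j) = -2 + 2*j**2 (D(j) = (j**2 + j**2) - 2 = 2*j**2 - 2 = -2 + 2*j**2)
Q = 25 (Q = -52 + 77 = 25)
R(K) = 25*sqrt(K)
(23827 - 1*(-16677)) - R(-83 + D(8)) = (23827 - 1*(-16677)) - 25*sqrt(-83 + (-2 + 2*8**2)) = (23827 + 16677) - 25*sqrt(-83 + (-2 + 2*64)) = 40504 - 25*sqrt(-83 + (-2 + 128)) = 40504 - 25*sqrt(-83 + 126) = 40504 - 25*sqrt(43)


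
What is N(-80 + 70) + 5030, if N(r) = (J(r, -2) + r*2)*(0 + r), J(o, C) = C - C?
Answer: 5230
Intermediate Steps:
J(o, C) = 0
N(r) = 2*r² (N(r) = (0 + r*2)*(0 + r) = (0 + 2*r)*r = (2*r)*r = 2*r²)
N(-80 + 70) + 5030 = 2*(-80 + 70)² + 5030 = 2*(-10)² + 5030 = 2*100 + 5030 = 200 + 5030 = 5230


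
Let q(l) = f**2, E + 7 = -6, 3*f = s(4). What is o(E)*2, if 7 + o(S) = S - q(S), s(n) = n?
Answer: -392/9 ≈ -43.556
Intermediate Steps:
f = 4/3 (f = (1/3)*4 = 4/3 ≈ 1.3333)
E = -13 (E = -7 - 6 = -13)
q(l) = 16/9 (q(l) = (4/3)**2 = 16/9)
o(S) = -79/9 + S (o(S) = -7 + (S - 1*16/9) = -7 + (S - 16/9) = -7 + (-16/9 + S) = -79/9 + S)
o(E)*2 = (-79/9 - 13)*2 = -196/9*2 = -392/9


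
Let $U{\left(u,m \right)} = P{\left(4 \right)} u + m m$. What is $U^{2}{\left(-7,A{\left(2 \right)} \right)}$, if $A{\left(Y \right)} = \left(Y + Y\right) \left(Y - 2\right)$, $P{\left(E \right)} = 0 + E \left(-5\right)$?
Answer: $19600$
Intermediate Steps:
$P{\left(E \right)} = - 5 E$ ($P{\left(E \right)} = 0 - 5 E = - 5 E$)
$A{\left(Y \right)} = 2 Y \left(-2 + Y\right)$
$U{\left(u,m \right)} = m^{2} - 20 u$ ($U{\left(u,m \right)} = \left(-5\right) 4 u + m m = - 20 u + m^{2} = m^{2} - 20 u$)
$U^{2}{\left(-7,A{\left(2 \right)} \right)} = \left(\left(2 \cdot 2 \left(-2 + 2\right)\right)^{2} - -140\right)^{2} = \left(\left(2 \cdot 2 \cdot 0\right)^{2} + 140\right)^{2} = \left(0^{2} + 140\right)^{2} = \left(0 + 140\right)^{2} = 140^{2} = 19600$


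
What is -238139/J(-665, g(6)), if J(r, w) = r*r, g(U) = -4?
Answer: -238139/442225 ≈ -0.53850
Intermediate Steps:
J(r, w) = r²
-238139/J(-665, g(6)) = -238139/((-665)²) = -238139/442225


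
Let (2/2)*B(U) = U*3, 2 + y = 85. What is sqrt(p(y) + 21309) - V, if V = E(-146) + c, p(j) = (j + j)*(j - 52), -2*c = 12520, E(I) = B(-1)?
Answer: 6263 + sqrt(26455) ≈ 6425.6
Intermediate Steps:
y = 83 (y = -2 + 85 = 83)
B(U) = 3*U (B(U) = U*3 = 3*U)
E(I) = -3 (E(I) = 3*(-1) = -3)
c = -6260 (c = -1/2*12520 = -6260)
p(j) = 2*j*(-52 + j) (p(j) = (2*j)*(-52 + j) = 2*j*(-52 + j))
V = -6263 (V = -3 - 6260 = -6263)
sqrt(p(y) + 21309) - V = sqrt(2*83*(-52 + 83) + 21309) - 1*(-6263) = sqrt(2*83*31 + 21309) + 6263 = sqrt(5146 + 21309) + 6263 = sqrt(26455) + 6263 = 6263 + sqrt(26455)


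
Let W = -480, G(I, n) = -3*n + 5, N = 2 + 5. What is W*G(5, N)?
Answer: 7680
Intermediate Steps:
N = 7
G(I, n) = 5 - 3*n
W*G(5, N) = -480*(5 - 3*7) = -480*(5 - 21) = -480*(-16) = 7680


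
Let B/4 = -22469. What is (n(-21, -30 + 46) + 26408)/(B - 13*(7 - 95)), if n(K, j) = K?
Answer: -26387/88732 ≈ -0.29738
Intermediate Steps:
B = -89876 (B = 4*(-22469) = -89876)
(n(-21, -30 + 46) + 26408)/(B - 13*(7 - 95)) = (-21 + 26408)/(-89876 - 13*(7 - 95)) = 26387/(-89876 - 13*(-88)) = 26387/(-89876 + 1144) = 26387/(-88732) = 26387*(-1/88732) = -26387/88732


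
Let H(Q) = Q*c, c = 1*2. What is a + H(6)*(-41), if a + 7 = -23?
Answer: -522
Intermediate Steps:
c = 2
a = -30 (a = -7 - 23 = -30)
H(Q) = 2*Q (H(Q) = Q*2 = 2*Q)
a + H(6)*(-41) = -30 + (2*6)*(-41) = -30 + 12*(-41) = -30 - 492 = -522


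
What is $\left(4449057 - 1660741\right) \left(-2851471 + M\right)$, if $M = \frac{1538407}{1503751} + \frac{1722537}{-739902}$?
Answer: $- \frac{1474382028997085025341790}{185438062067} \approx -7.9508 \cdot 10^{12}$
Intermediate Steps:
$M = - \frac{483998773391}{370876124134}$ ($M = 1538407 \cdot \frac{1}{1503751} + 1722537 \left(- \frac{1}{739902}\right) = \frac{1538407}{1503751} - \frac{574179}{246634} = - \frac{483998773391}{370876124134} \approx -1.305$)
$\left(4449057 - 1660741\right) \left(-2851471 + M\right) = \left(4449057 - 1660741\right) \left(-2851471 - \frac{483998773391}{370876124134}\right) = 2788316 \left(- \frac{1057542996559274505}{370876124134}\right) = - \frac{1474382028997085025341790}{185438062067}$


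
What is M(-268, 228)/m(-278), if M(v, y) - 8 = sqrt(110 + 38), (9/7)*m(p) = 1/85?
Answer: 6120/7 + 1530*sqrt(37)/7 ≈ 2203.8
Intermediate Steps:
m(p) = 7/765 (m(p) = (7/9)/85 = (7/9)*(1/85) = 7/765)
M(v, y) = 8 + 2*sqrt(37) (M(v, y) = 8 + sqrt(110 + 38) = 8 + sqrt(148) = 8 + 2*sqrt(37))
M(-268, 228)/m(-278) = (8 + 2*sqrt(37))/(7/765) = (8 + 2*sqrt(37))*(765/7) = 6120/7 + 1530*sqrt(37)/7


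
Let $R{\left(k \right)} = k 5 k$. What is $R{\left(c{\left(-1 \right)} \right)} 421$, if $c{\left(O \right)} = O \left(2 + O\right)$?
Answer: $2105$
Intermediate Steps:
$R{\left(k \right)} = 5 k^{2}$ ($R{\left(k \right)} = 5 k k = 5 k^{2}$)
$R{\left(c{\left(-1 \right)} \right)} 421 = 5 \left(- (2 - 1)\right)^{2} \cdot 421 = 5 \left(\left(-1\right) 1\right)^{2} \cdot 421 = 5 \left(-1\right)^{2} \cdot 421 = 5 \cdot 1 \cdot 421 = 5 \cdot 421 = 2105$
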